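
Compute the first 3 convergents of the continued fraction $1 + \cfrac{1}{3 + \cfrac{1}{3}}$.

1/1, 4/3, 13/10

Using the convergent recurrence p_i = a_i*p_{i-1} + p_{i-2}, q_i = a_i*q_{i-1} + q_{i-2} with p_{-2}=0, p_{-1}=1, q_{-2}=1, q_{-1}=0:
  i=0: a_0=1, p_0 = 1*1 + 0 = 1, q_0 = 1*0 + 1 = 1.
  i=1: a_1=3, p_1 = 3*1 + 1 = 4, q_1 = 3*1 + 0 = 3.
  i=2: a_2=3, p_2 = 3*4 + 1 = 13, q_2 = 3*3 + 1 = 10.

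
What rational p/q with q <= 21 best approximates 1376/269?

Expand x = 1376/269 as a continued fraction with the Euclidean algorithm:
  1376 = 5*269 + 31, so a_0 = 5.
  269 = 8*31 + 21, so a_1 = 8.
  31 = 1*21 + 10, so a_2 = 1.
  21 = 2*10 + 1, so a_3 = 2.
  10 = 10*1 + 0, so a_4 = 10.
so x = [5; 8, 1, 2, 10].
Convergents (p_i = a_i*p_{i-1} + p_{i-2}, q_i = a_i*q_{i-1} + q_{i-2} with p_{-2}=0, p_{-1}=1, q_{-2}=1, q_{-1}=0), until the denominator exceeds 21:
  i=0: a_0=5, p_0 = 5*1 + 0 = 5, q_0 = 5*0 + 1 = 1.
  i=1: a_1=8, p_1 = 8*5 + 1 = 41, q_1 = 8*1 + 0 = 8.
  i=2: a_2=1, p_2 = 1*41 + 5 = 46, q_2 = 1*8 + 1 = 9.
  i=3: a_3=2, p_3 = 2*46 + 41 = 133, q_3 = 2*9 + 8 = 26.
q_3 = 26 > 21, so the last convergent with denominator <= 21 is p_2/q_2 = 46/9.
The closest fraction with denominator <= 21 is either p_2/q_2 or the intermediate fraction (k*p_2 + p_1)/(k*q_2 + q_1) with the largest k >= 1 whose denominator stays <= 21; these approach x as k grows, and every other convergent or intermediate fraction in range is farther away.
Largest k: floor((21 - q_1)/q_2) = floor((21 - 8)/9) = 1.
That gives (1*46 + 41)/(1*9 + 8) = 87/17.
Compare the errors: |x - 46/9| = |1376*9 - 46*269|/(269*9) = 10/2421, and |x - 87/17| = |1376*17 - 87*269|/(269*17) = 11/4573.
Cross-multiplying, 11*2421 = 26631 < 45730 = 10*4573, so 11/4573 is smaller: the intermediate fraction 87/17 is closer to x than 46/9.

87/17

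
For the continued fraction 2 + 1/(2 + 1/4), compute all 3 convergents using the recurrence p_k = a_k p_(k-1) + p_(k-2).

Using the convergent recurrence p_i = a_i*p_{i-1} + p_{i-2}, q_i = a_i*q_{i-1} + q_{i-2} with p_{-2}=0, p_{-1}=1, q_{-2}=1, q_{-1}=0:
  i=0: a_0=2, p_0 = 2*1 + 0 = 2, q_0 = 2*0 + 1 = 1.
  i=1: a_1=2, p_1 = 2*2 + 1 = 5, q_1 = 2*1 + 0 = 2.
  i=2: a_2=4, p_2 = 4*5 + 2 = 22, q_2 = 4*2 + 1 = 9.

2/1, 5/2, 22/9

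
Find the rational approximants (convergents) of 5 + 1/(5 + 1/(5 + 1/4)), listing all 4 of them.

5/1, 26/5, 135/26, 566/109

Using the convergent recurrence p_i = a_i*p_{i-1} + p_{i-2}, q_i = a_i*q_{i-1} + q_{i-2} with p_{-2}=0, p_{-1}=1, q_{-2}=1, q_{-1}=0:
  i=0: a_0=5, p_0 = 5*1 + 0 = 5, q_0 = 5*0 + 1 = 1.
  i=1: a_1=5, p_1 = 5*5 + 1 = 26, q_1 = 5*1 + 0 = 5.
  i=2: a_2=5, p_2 = 5*26 + 5 = 135, q_2 = 5*5 + 1 = 26.
  i=3: a_3=4, p_3 = 4*135 + 26 = 566, q_3 = 4*26 + 5 = 109.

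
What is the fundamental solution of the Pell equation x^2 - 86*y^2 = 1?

(x, y) = (10405, 1122)

First expand sqrt(86) as a continued fraction. With x_i = (sqrt(86) + m_i)/d_i and (m_0, d_0) = (0, 1): a_0 = floor(sqrt(86)) = 9, since 9^2 = 81 <= 86 < 100 = 10^2.
Iterate m_{i+1} = d_i*a_i - m_i, d_{i+1} = (86 - m_{i+1}^2)/d_i, a_{i+1} = floor((a_0 + m_{i+1})/d_{i+1}):
  m_1 = 1*9 - 0 = 9, d_1 = (86 - 9^2)/1 = 5/1 = 5, a_1 = floor((9 + 9)/5) = 3.
  m_2 = 5*3 - 9 = 6, d_2 = (86 - 6^2)/5 = 50/5 = 10, a_2 = floor((9 + 6)/10) = 1.
  m_3 = 10*1 - 6 = 4, d_3 = (86 - 4^2)/10 = 70/10 = 7, a_3 = floor((9 + 4)/7) = 1.
  m_4 = 7*1 - 4 = 3, d_4 = (86 - 3^2)/7 = 77/7 = 11, a_4 = floor((9 + 3)/11) = 1.
  m_5 = 11*1 - 3 = 8, d_5 = (86 - 8^2)/11 = 22/11 = 2, a_5 = floor((9 + 8)/2) = 8.
  m_6 = 2*8 - 8 = 8, d_6 = (86 - 8^2)/2 = 22/2 = 11, a_6 = floor((9 + 8)/11) = 1.
  m_7 = 11*1 - 8 = 3, d_7 = (86 - 3^2)/11 = 77/11 = 7, a_7 = floor((9 + 3)/7) = 1.
  m_8 = 7*1 - 3 = 4, d_8 = (86 - 4^2)/7 = 70/7 = 10, a_8 = floor((9 + 4)/10) = 1.
  m_9 = 10*1 - 4 = 6, d_9 = (86 - 6^2)/10 = 50/10 = 5, a_9 = floor((9 + 6)/5) = 3.
  m_10 = 5*3 - 6 = 9, d_10 = (86 - 9^2)/5 = 5/5 = 1, a_10 = floor((9 + 9)/1) = 18.
  m_11 = 1*18 - 9 = 9, d_11 = (86 - 9^2)/1 = 5/1 = 5: (m_11, d_11) = (m_1, d_1) = (9, 5), so from here the quotients repeat a_1, ..., a_10; the period length is 10.
So sqrt(86) = [9; (3, 1, 1, 1, 8, 1, 1, 1, 3, 18)] with period length k = 10.
k is even, so the fundamental solution of x^2 - 86y^2 = 1 is (p_{k-1}, q_{k-1}) = (p_9, q_9); compute convergents through index 9.
Convergents (p_i = a_i*p_{i-1} + p_{i-2}, q_i = a_i*q_{i-1} + q_{i-2} with p_{-2}=0, p_{-1}=1, q_{-2}=1, q_{-1}=0):
  i=0: a_0=9, p_0 = 9*1 + 0 = 9, q_0 = 9*0 + 1 = 1.
  i=1: a_1=3, p_1 = 3*9 + 1 = 28, q_1 = 3*1 + 0 = 3.
  i=2: a_2=1, p_2 = 1*28 + 9 = 37, q_2 = 1*3 + 1 = 4.
  i=3: a_3=1, p_3 = 1*37 + 28 = 65, q_3 = 1*4 + 3 = 7.
  i=4: a_4=1, p_4 = 1*65 + 37 = 102, q_4 = 1*7 + 4 = 11.
  i=5: a_5=8, p_5 = 8*102 + 65 = 881, q_5 = 8*11 + 7 = 95.
  i=6: a_6=1, p_6 = 1*881 + 102 = 983, q_6 = 1*95 + 11 = 106.
  i=7: a_7=1, p_7 = 1*983 + 881 = 1864, q_7 = 1*106 + 95 = 201.
  i=8: a_8=1, p_8 = 1*1864 + 983 = 2847, q_8 = 1*201 + 106 = 307.
  i=9: a_9=3, p_9 = 3*2847 + 1864 = 10405, q_9 = 3*307 + 201 = 1122.
Check: 10405^2 - 86*1122^2 = 108264025 - 108264024 = 1, so (x, y) = (10405, 1122) solves the equation, and by the theorem it is the least positive solution.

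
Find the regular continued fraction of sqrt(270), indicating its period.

[16; (2, 3, 6, 3, 2, 32)]

Write x_i = (sqrt(270) + m_i)/d_i with (m_0, d_0) = (0, 1). a_0 = floor(sqrt(270)) = 16, since 16^2 = 256 <= 270 < 289 = 17^2.
Iterate m_{i+1} = d_i*a_i - m_i, d_{i+1} = (270 - m_{i+1}^2)/d_i, a_{i+1} = floor((a_0 + m_{i+1})/d_{i+1}):
  m_1 = 1*16 - 0 = 16, d_1 = (270 - 16^2)/1 = 14/1 = 14, a_1 = floor((16 + 16)/14) = 2.
  m_2 = 14*2 - 16 = 12, d_2 = (270 - 12^2)/14 = 126/14 = 9, a_2 = floor((16 + 12)/9) = 3.
  m_3 = 9*3 - 12 = 15, d_3 = (270 - 15^2)/9 = 45/9 = 5, a_3 = floor((16 + 15)/5) = 6.
  m_4 = 5*6 - 15 = 15, d_4 = (270 - 15^2)/5 = 45/5 = 9, a_4 = floor((16 + 15)/9) = 3.
  m_5 = 9*3 - 15 = 12, d_5 = (270 - 12^2)/9 = 126/9 = 14, a_5 = floor((16 + 12)/14) = 2.
  m_6 = 14*2 - 12 = 16, d_6 = (270 - 16^2)/14 = 14/14 = 1, a_6 = floor((16 + 16)/1) = 32.
  m_7 = 1*32 - 16 = 16, d_7 = (270 - 16^2)/1 = 14/1 = 14: (m_7, d_7) = (m_1, d_1) = (16, 14), so from here the quotients repeat a_1, ..., a_6; the period length is 6.
Hence the expansion of sqrt(270) is a_0 = 16 followed by the repeating block 2, 3, 6, 3, 2, 32 (period 6).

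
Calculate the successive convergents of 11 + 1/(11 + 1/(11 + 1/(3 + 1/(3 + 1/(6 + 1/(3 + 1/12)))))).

Using the convergent recurrence p_i = a_i*p_{i-1} + p_{i-2}, q_i = a_i*q_{i-1} + q_{i-2} with p_{-2}=0, p_{-1}=1, q_{-2}=1, q_{-1}=0:
  i=0: a_0=11, p_0 = 11*1 + 0 = 11, q_0 = 11*0 + 1 = 1.
  i=1: a_1=11, p_1 = 11*11 + 1 = 122, q_1 = 11*1 + 0 = 11.
  i=2: a_2=11, p_2 = 11*122 + 11 = 1353, q_2 = 11*11 + 1 = 122.
  i=3: a_3=3, p_3 = 3*1353 + 122 = 4181, q_3 = 3*122 + 11 = 377.
  i=4: a_4=3, p_4 = 3*4181 + 1353 = 13896, q_4 = 3*377 + 122 = 1253.
  i=5: a_5=6, p_5 = 6*13896 + 4181 = 87557, q_5 = 6*1253 + 377 = 7895.
  i=6: a_6=3, p_6 = 3*87557 + 13896 = 276567, q_6 = 3*7895 + 1253 = 24938.
  i=7: a_7=12, p_7 = 12*276567 + 87557 = 3406361, q_7 = 12*24938 + 7895 = 307151.

11/1, 122/11, 1353/122, 4181/377, 13896/1253, 87557/7895, 276567/24938, 3406361/307151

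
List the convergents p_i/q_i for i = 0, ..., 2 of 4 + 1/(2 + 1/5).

4/1, 9/2, 49/11

Using the convergent recurrence p_i = a_i*p_{i-1} + p_{i-2}, q_i = a_i*q_{i-1} + q_{i-2} with p_{-2}=0, p_{-1}=1, q_{-2}=1, q_{-1}=0:
  i=0: a_0=4, p_0 = 4*1 + 0 = 4, q_0 = 4*0 + 1 = 1.
  i=1: a_1=2, p_1 = 2*4 + 1 = 9, q_1 = 2*1 + 0 = 2.
  i=2: a_2=5, p_2 = 5*9 + 4 = 49, q_2 = 5*2 + 1 = 11.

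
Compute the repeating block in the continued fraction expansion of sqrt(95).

Write x_i = (sqrt(95) + m_i)/d_i with (m_0, d_0) = (0, 1). a_0 = floor(sqrt(95)) = 9, since 9^2 = 81 <= 95 < 100 = 10^2.
Iterate m_{i+1} = d_i*a_i - m_i, d_{i+1} = (95 - m_{i+1}^2)/d_i, a_{i+1} = floor((a_0 + m_{i+1})/d_{i+1}):
  m_1 = 1*9 - 0 = 9, d_1 = (95 - 9^2)/1 = 14/1 = 14, a_1 = floor((9 + 9)/14) = 1.
  m_2 = 14*1 - 9 = 5, d_2 = (95 - 5^2)/14 = 70/14 = 5, a_2 = floor((9 + 5)/5) = 2.
  m_3 = 5*2 - 5 = 5, d_3 = (95 - 5^2)/5 = 70/5 = 14, a_3 = floor((9 + 5)/14) = 1.
  m_4 = 14*1 - 5 = 9, d_4 = (95 - 9^2)/14 = 14/14 = 1, a_4 = floor((9 + 9)/1) = 18.
  m_5 = 1*18 - 9 = 9, d_5 = (95 - 9^2)/1 = 14/1 = 14: (m_5, d_5) = (m_1, d_1) = (9, 14), so from here the quotients repeat a_1, ..., a_4; the period length is 4.
Hence the expansion of sqrt(95) is a_0 = 9 followed by the repeating block 1, 2, 1, 18 (period 4).

[9; (1, 2, 1, 18)]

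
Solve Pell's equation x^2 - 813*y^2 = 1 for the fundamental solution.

(x, y) = (2167, 76)

First expand sqrt(813) as a continued fraction. With x_i = (sqrt(813) + m_i)/d_i and (m_0, d_0) = (0, 1): a_0 = floor(sqrt(813)) = 28, since 28^2 = 784 <= 813 < 841 = 29^2.
Iterate m_{i+1} = d_i*a_i - m_i, d_{i+1} = (813 - m_{i+1}^2)/d_i, a_{i+1} = floor((a_0 + m_{i+1})/d_{i+1}):
  m_1 = 1*28 - 0 = 28, d_1 = (813 - 28^2)/1 = 29/1 = 29, a_1 = floor((28 + 28)/29) = 1.
  m_2 = 29*1 - 28 = 1, d_2 = (813 - 1^2)/29 = 812/29 = 28, a_2 = floor((28 + 1)/28) = 1.
  m_3 = 28*1 - 1 = 27, d_3 = (813 - 27^2)/28 = 84/28 = 3, a_3 = floor((28 + 27)/3) = 18.
  m_4 = 3*18 - 27 = 27, d_4 = (813 - 27^2)/3 = 84/3 = 28, a_4 = floor((28 + 27)/28) = 1.
  m_5 = 28*1 - 27 = 1, d_5 = (813 - 1^2)/28 = 812/28 = 29, a_5 = floor((28 + 1)/29) = 1.
  m_6 = 29*1 - 1 = 28, d_6 = (813 - 28^2)/29 = 29/29 = 1, a_6 = floor((28 + 28)/1) = 56.
  m_7 = 1*56 - 28 = 28, d_7 = (813 - 28^2)/1 = 29/1 = 29: (m_7, d_7) = (m_1, d_1) = (28, 29), so from here the quotients repeat a_1, ..., a_6; the period length is 6.
So sqrt(813) = [28; (1, 1, 18, 1, 1, 56)] with period length k = 6.
k is even, so the fundamental solution of x^2 - 813y^2 = 1 is (p_{k-1}, q_{k-1}) = (p_5, q_5); compute convergents through index 5.
Convergents (p_i = a_i*p_{i-1} + p_{i-2}, q_i = a_i*q_{i-1} + q_{i-2} with p_{-2}=0, p_{-1}=1, q_{-2}=1, q_{-1}=0):
  i=0: a_0=28, p_0 = 28*1 + 0 = 28, q_0 = 28*0 + 1 = 1.
  i=1: a_1=1, p_1 = 1*28 + 1 = 29, q_1 = 1*1 + 0 = 1.
  i=2: a_2=1, p_2 = 1*29 + 28 = 57, q_2 = 1*1 + 1 = 2.
  i=3: a_3=18, p_3 = 18*57 + 29 = 1055, q_3 = 18*2 + 1 = 37.
  i=4: a_4=1, p_4 = 1*1055 + 57 = 1112, q_4 = 1*37 + 2 = 39.
  i=5: a_5=1, p_5 = 1*1112 + 1055 = 2167, q_5 = 1*39 + 37 = 76.
Check: 2167^2 - 813*76^2 = 4695889 - 4695888 = 1, so (x, y) = (2167, 76) solves the equation, and by the theorem it is the least positive solution.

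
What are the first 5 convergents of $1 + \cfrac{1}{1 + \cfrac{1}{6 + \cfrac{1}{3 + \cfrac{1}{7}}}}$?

Using the convergent recurrence p_i = a_i*p_{i-1} + p_{i-2}, q_i = a_i*q_{i-1} + q_{i-2} with p_{-2}=0, p_{-1}=1, q_{-2}=1, q_{-1}=0:
  i=0: a_0=1, p_0 = 1*1 + 0 = 1, q_0 = 1*0 + 1 = 1.
  i=1: a_1=1, p_1 = 1*1 + 1 = 2, q_1 = 1*1 + 0 = 1.
  i=2: a_2=6, p_2 = 6*2 + 1 = 13, q_2 = 6*1 + 1 = 7.
  i=3: a_3=3, p_3 = 3*13 + 2 = 41, q_3 = 3*7 + 1 = 22.
  i=4: a_4=7, p_4 = 7*41 + 13 = 300, q_4 = 7*22 + 7 = 161.

1/1, 2/1, 13/7, 41/22, 300/161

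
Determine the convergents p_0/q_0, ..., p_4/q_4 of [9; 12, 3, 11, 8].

Using the convergent recurrence p_i = a_i*p_{i-1} + p_{i-2}, q_i = a_i*q_{i-1} + q_{i-2} with p_{-2}=0, p_{-1}=1, q_{-2}=1, q_{-1}=0:
  i=0: a_0=9, p_0 = 9*1 + 0 = 9, q_0 = 9*0 + 1 = 1.
  i=1: a_1=12, p_1 = 12*9 + 1 = 109, q_1 = 12*1 + 0 = 12.
  i=2: a_2=3, p_2 = 3*109 + 9 = 336, q_2 = 3*12 + 1 = 37.
  i=3: a_3=11, p_3 = 11*336 + 109 = 3805, q_3 = 11*37 + 12 = 419.
  i=4: a_4=8, p_4 = 8*3805 + 336 = 30776, q_4 = 8*419 + 37 = 3389.

9/1, 109/12, 336/37, 3805/419, 30776/3389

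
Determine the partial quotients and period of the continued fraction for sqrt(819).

Write x_i = (sqrt(819) + m_i)/d_i with (m_0, d_0) = (0, 1). a_0 = floor(sqrt(819)) = 28, since 28^2 = 784 <= 819 < 841 = 29^2.
Iterate m_{i+1} = d_i*a_i - m_i, d_{i+1} = (819 - m_{i+1}^2)/d_i, a_{i+1} = floor((a_0 + m_{i+1})/d_{i+1}):
  m_1 = 1*28 - 0 = 28, d_1 = (819 - 28^2)/1 = 35/1 = 35, a_1 = floor((28 + 28)/35) = 1.
  m_2 = 35*1 - 28 = 7, d_2 = (819 - 7^2)/35 = 770/35 = 22, a_2 = floor((28 + 7)/22) = 1.
  m_3 = 22*1 - 7 = 15, d_3 = (819 - 15^2)/22 = 594/22 = 27, a_3 = floor((28 + 15)/27) = 1.
  m_4 = 27*1 - 15 = 12, d_4 = (819 - 12^2)/27 = 675/27 = 25, a_4 = floor((28 + 12)/25) = 1.
  m_5 = 25*1 - 12 = 13, d_5 = (819 - 13^2)/25 = 650/25 = 26, a_5 = floor((28 + 13)/26) = 1.
  m_6 = 26*1 - 13 = 13, d_6 = (819 - 13^2)/26 = 650/26 = 25, a_6 = floor((28 + 13)/25) = 1.
  m_7 = 25*1 - 13 = 12, d_7 = (819 - 12^2)/25 = 675/25 = 27, a_7 = floor((28 + 12)/27) = 1.
  m_8 = 27*1 - 12 = 15, d_8 = (819 - 15^2)/27 = 594/27 = 22, a_8 = floor((28 + 15)/22) = 1.
  m_9 = 22*1 - 15 = 7, d_9 = (819 - 7^2)/22 = 770/22 = 35, a_9 = floor((28 + 7)/35) = 1.
  m_10 = 35*1 - 7 = 28, d_10 = (819 - 28^2)/35 = 35/35 = 1, a_10 = floor((28 + 28)/1) = 56.
  m_11 = 1*56 - 28 = 28, d_11 = (819 - 28^2)/1 = 35/1 = 35: (m_11, d_11) = (m_1, d_1) = (28, 35), so from here the quotients repeat a_1, ..., a_10; the period length is 10.
Hence the expansion of sqrt(819) is a_0 = 28 followed by the repeating block 1, 1, 1, 1, 1, 1, 1, 1, 1, 56 (period 10).

[28; (1, 1, 1, 1, 1, 1, 1, 1, 1, 56)]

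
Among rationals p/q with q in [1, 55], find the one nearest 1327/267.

Expand x = 1327/267 as a continued fraction with the Euclidean algorithm:
  1327 = 4*267 + 259, so a_0 = 4.
  267 = 1*259 + 8, so a_1 = 1.
  259 = 32*8 + 3, so a_2 = 32.
  8 = 2*3 + 2, so a_3 = 2.
  3 = 1*2 + 1, so a_4 = 1.
  2 = 2*1 + 0, so a_5 = 2.
so x = [4; 1, 32, 2, 1, 2].
Convergents (p_i = a_i*p_{i-1} + p_{i-2}, q_i = a_i*q_{i-1} + q_{i-2} with p_{-2}=0, p_{-1}=1, q_{-2}=1, q_{-1}=0), until the denominator exceeds 55:
  i=0: a_0=4, p_0 = 4*1 + 0 = 4, q_0 = 4*0 + 1 = 1.
  i=1: a_1=1, p_1 = 1*4 + 1 = 5, q_1 = 1*1 + 0 = 1.
  i=2: a_2=32, p_2 = 32*5 + 4 = 164, q_2 = 32*1 + 1 = 33.
  i=3: a_3=2, p_3 = 2*164 + 5 = 333, q_3 = 2*33 + 1 = 67.
q_3 = 67 > 55, so the last convergent with denominator <= 55 is p_2/q_2 = 164/33.
The closest fraction with denominator <= 55 is either p_2/q_2 or the intermediate fraction (k*p_2 + p_1)/(k*q_2 + q_1) with the largest k >= 1 whose denominator stays <= 55; these approach x as k grows, and every other convergent or intermediate fraction in range is farther away.
Largest k: floor((55 - q_1)/q_2) = floor((55 - 1)/33) = 1.
That gives (1*164 + 5)/(1*33 + 1) = 169/34.
Compare the errors: |x - 164/33| = |1327*33 - 164*267|/(267*33) = 3/8811, and |x - 169/34| = |1327*34 - 169*267|/(267*34) = 5/9078.
Cross-multiplying, 3*9078 = 27234 < 44055 = 5*8811, so 3/8811 is smaller: the convergent 164/33 is closer to x than 169/34.

164/33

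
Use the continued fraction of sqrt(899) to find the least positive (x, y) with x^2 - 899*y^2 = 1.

(x, y) = (30, 1)

First expand sqrt(899) as a continued fraction. With x_i = (sqrt(899) + m_i)/d_i and (m_0, d_0) = (0, 1): a_0 = floor(sqrt(899)) = 29, since 29^2 = 841 <= 899 < 900 = 30^2.
Iterate m_{i+1} = d_i*a_i - m_i, d_{i+1} = (899 - m_{i+1}^2)/d_i, a_{i+1} = floor((a_0 + m_{i+1})/d_{i+1}):
  m_1 = 1*29 - 0 = 29, d_1 = (899 - 29^2)/1 = 58/1 = 58, a_1 = floor((29 + 29)/58) = 1.
  m_2 = 58*1 - 29 = 29, d_2 = (899 - 29^2)/58 = 58/58 = 1, a_2 = floor((29 + 29)/1) = 58.
  m_3 = 1*58 - 29 = 29, d_3 = (899 - 29^2)/1 = 58/1 = 58: (m_3, d_3) = (m_1, d_1) = (29, 58), so from here the quotients repeat a_1, a_2; the period length is 2.
So sqrt(899) = [29; (1, 58)] with period length k = 2.
k is even, so the fundamental solution of x^2 - 899y^2 = 1 is (p_{k-1}, q_{k-1}) = (p_1, q_1); compute convergents through index 1.
Convergents (p_i = a_i*p_{i-1} + p_{i-2}, q_i = a_i*q_{i-1} + q_{i-2} with p_{-2}=0, p_{-1}=1, q_{-2}=1, q_{-1}=0):
  i=0: a_0=29, p_0 = 29*1 + 0 = 29, q_0 = 29*0 + 1 = 1.
  i=1: a_1=1, p_1 = 1*29 + 1 = 30, q_1 = 1*1 + 0 = 1.
Check: 30^2 - 899*1^2 = 900 - 899 = 1, so (x, y) = (30, 1) solves the equation, and by the theorem it is the least positive solution.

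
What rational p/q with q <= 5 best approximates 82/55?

3/2

Expand x = 82/55 as a continued fraction with the Euclidean algorithm:
  82 = 1*55 + 27, so a_0 = 1.
  55 = 2*27 + 1, so a_1 = 2.
  27 = 27*1 + 0, so a_2 = 27.
so x = [1; 2, 27].
Convergents (p_i = a_i*p_{i-1} + p_{i-2}, q_i = a_i*q_{i-1} + q_{i-2} with p_{-2}=0, p_{-1}=1, q_{-2}=1, q_{-1}=0), until the denominator exceeds 5:
  i=0: a_0=1, p_0 = 1*1 + 0 = 1, q_0 = 1*0 + 1 = 1.
  i=1: a_1=2, p_1 = 2*1 + 1 = 3, q_1 = 2*1 + 0 = 2.
  i=2: a_2=27, p_2 = 27*3 + 1 = 82, q_2 = 27*2 + 1 = 55.
q_2 = 55 > 5, so the last convergent with denominator <= 5 is p_1/q_1 = 3/2.
The closest fraction with denominator <= 5 is either p_1/q_1 or the intermediate fraction (k*p_1 + p_0)/(k*q_1 + q_0) with the largest k >= 1 whose denominator stays <= 5; these approach x as k grows, and every other convergent or intermediate fraction in range is farther away.
Largest k: floor((5 - q_0)/q_1) = floor((5 - 1)/2) = 2.
That gives (2*3 + 1)/(2*2 + 1) = 7/5.
Compare the errors: |x - 3/2| = |82*2 - 3*55|/(55*2) = 1/110, and |x - 7/5| = |82*5 - 7*55|/(55*5) = 25/275.
Cross-multiplying, 1*275 = 275 < 2750 = 25*110, so 1/110 is smaller: the convergent 3/2 is closer to x than 7/5.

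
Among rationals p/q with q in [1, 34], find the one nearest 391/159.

Expand x = 391/159 as a continued fraction with the Euclidean algorithm:
  391 = 2*159 + 73, so a_0 = 2.
  159 = 2*73 + 13, so a_1 = 2.
  73 = 5*13 + 8, so a_2 = 5.
  13 = 1*8 + 5, so a_3 = 1.
  8 = 1*5 + 3, so a_4 = 1.
  5 = 1*3 + 2, so a_5 = 1.
  3 = 1*2 + 1, so a_6 = 1.
  2 = 2*1 + 0, so a_7 = 2.
so x = [2; 2, 5, 1, 1, 1, 1, 2].
Convergents (p_i = a_i*p_{i-1} + p_{i-2}, q_i = a_i*q_{i-1} + q_{i-2} with p_{-2}=0, p_{-1}=1, q_{-2}=1, q_{-1}=0), until the denominator exceeds 34:
  i=0: a_0=2, p_0 = 2*1 + 0 = 2, q_0 = 2*0 + 1 = 1.
  i=1: a_1=2, p_1 = 2*2 + 1 = 5, q_1 = 2*1 + 0 = 2.
  i=2: a_2=5, p_2 = 5*5 + 2 = 27, q_2 = 5*2 + 1 = 11.
  i=3: a_3=1, p_3 = 1*27 + 5 = 32, q_3 = 1*11 + 2 = 13.
  i=4: a_4=1, p_4 = 1*32 + 27 = 59, q_4 = 1*13 + 11 = 24.
  i=5: a_5=1, p_5 = 1*59 + 32 = 91, q_5 = 1*24 + 13 = 37.
q_5 = 37 > 34, so the last convergent with denominator <= 34 is p_4/q_4 = 59/24.
The closest fraction with denominator <= 34 is either p_4/q_4 or the intermediate fraction (k*p_4 + p_3)/(k*q_4 + q_3) with the largest k >= 1 whose denominator stays <= 34; these approach x as k grows, and every other convergent or intermediate fraction in range is farther away.
Largest k: floor((34 - q_3)/q_4) = floor((34 - 13)/24) = 0.
Since k = 0, no intermediate fraction beyond p_4/q_4 has denominator <= 34, so the convergent 59/24 is the closest (its error is |391*24 - 59*159|/(159*24) = 3/3816).

59/24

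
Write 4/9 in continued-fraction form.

[0; 2, 4]

Run the Euclidean algorithm on 4 and 9; the successive quotients are the partial quotients a_0, a_1, ... (each step inverts the fractional part left over by the previous one):
  4 = 0*9 + 4, so a_0 = 0.
  9 = 2*4 + 1, so a_1 = 2.
  4 = 4*1 + 0, so a_2 = 4.
The remainder reaches 0 after 3 divisions, so the expansion has 3 partial quotients, read off in order.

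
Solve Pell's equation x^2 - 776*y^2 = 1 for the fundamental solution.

First expand sqrt(776) as a continued fraction. With x_i = (sqrt(776) + m_i)/d_i and (m_0, d_0) = (0, 1): a_0 = floor(sqrt(776)) = 27, since 27^2 = 729 <= 776 < 784 = 28^2.
Iterate m_{i+1} = d_i*a_i - m_i, d_{i+1} = (776 - m_{i+1}^2)/d_i, a_{i+1} = floor((a_0 + m_{i+1})/d_{i+1}):
  m_1 = 1*27 - 0 = 27, d_1 = (776 - 27^2)/1 = 47/1 = 47, a_1 = floor((27 + 27)/47) = 1.
  m_2 = 47*1 - 27 = 20, d_2 = (776 - 20^2)/47 = 376/47 = 8, a_2 = floor((27 + 20)/8) = 5.
  m_3 = 8*5 - 20 = 20, d_3 = (776 - 20^2)/8 = 376/8 = 47, a_3 = floor((27 + 20)/47) = 1.
  m_4 = 47*1 - 20 = 27, d_4 = (776 - 27^2)/47 = 47/47 = 1, a_4 = floor((27 + 27)/1) = 54.
  m_5 = 1*54 - 27 = 27, d_5 = (776 - 27^2)/1 = 47/1 = 47: (m_5, d_5) = (m_1, d_1) = (27, 47), so from here the quotients repeat a_1, ..., a_4; the period length is 4.
So sqrt(776) = [27; (1, 5, 1, 54)] with period length k = 4.
k is even, so the fundamental solution of x^2 - 776y^2 = 1 is (p_{k-1}, q_{k-1}) = (p_3, q_3); compute convergents through index 3.
Convergents (p_i = a_i*p_{i-1} + p_{i-2}, q_i = a_i*q_{i-1} + q_{i-2} with p_{-2}=0, p_{-1}=1, q_{-2}=1, q_{-1}=0):
  i=0: a_0=27, p_0 = 27*1 + 0 = 27, q_0 = 27*0 + 1 = 1.
  i=1: a_1=1, p_1 = 1*27 + 1 = 28, q_1 = 1*1 + 0 = 1.
  i=2: a_2=5, p_2 = 5*28 + 27 = 167, q_2 = 5*1 + 1 = 6.
  i=3: a_3=1, p_3 = 1*167 + 28 = 195, q_3 = 1*6 + 1 = 7.
Check: 195^2 - 776*7^2 = 38025 - 38024 = 1, so (x, y) = (195, 7) solves the equation, and by the theorem it is the least positive solution.

(x, y) = (195, 7)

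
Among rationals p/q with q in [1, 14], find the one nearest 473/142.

Expand x = 473/142 as a continued fraction with the Euclidean algorithm:
  473 = 3*142 + 47, so a_0 = 3.
  142 = 3*47 + 1, so a_1 = 3.
  47 = 47*1 + 0, so a_2 = 47.
so x = [3; 3, 47].
Convergents (p_i = a_i*p_{i-1} + p_{i-2}, q_i = a_i*q_{i-1} + q_{i-2} with p_{-2}=0, p_{-1}=1, q_{-2}=1, q_{-1}=0), until the denominator exceeds 14:
  i=0: a_0=3, p_0 = 3*1 + 0 = 3, q_0 = 3*0 + 1 = 1.
  i=1: a_1=3, p_1 = 3*3 + 1 = 10, q_1 = 3*1 + 0 = 3.
  i=2: a_2=47, p_2 = 47*10 + 3 = 473, q_2 = 47*3 + 1 = 142.
q_2 = 142 > 14, so the last convergent with denominator <= 14 is p_1/q_1 = 10/3.
The closest fraction with denominator <= 14 is either p_1/q_1 or the intermediate fraction (k*p_1 + p_0)/(k*q_1 + q_0) with the largest k >= 1 whose denominator stays <= 14; these approach x as k grows, and every other convergent or intermediate fraction in range is farther away.
Largest k: floor((14 - q_0)/q_1) = floor((14 - 1)/3) = 4.
That gives (4*10 + 3)/(4*3 + 1) = 43/13.
Compare the errors: |x - 10/3| = |473*3 - 10*142|/(142*3) = 1/426, and |x - 43/13| = |473*13 - 43*142|/(142*13) = 43/1846.
Cross-multiplying, 1*1846 = 1846 < 18318 = 43*426, so 1/426 is smaller: the convergent 10/3 is closer to x than 43/13.

10/3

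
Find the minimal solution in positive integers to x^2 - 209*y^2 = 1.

(x, y) = (46551, 3220)

First expand sqrt(209) as a continued fraction. With x_i = (sqrt(209) + m_i)/d_i and (m_0, d_0) = (0, 1): a_0 = floor(sqrt(209)) = 14, since 14^2 = 196 <= 209 < 225 = 15^2.
Iterate m_{i+1} = d_i*a_i - m_i, d_{i+1} = (209 - m_{i+1}^2)/d_i, a_{i+1} = floor((a_0 + m_{i+1})/d_{i+1}):
  m_1 = 1*14 - 0 = 14, d_1 = (209 - 14^2)/1 = 13/1 = 13, a_1 = floor((14 + 14)/13) = 2.
  m_2 = 13*2 - 14 = 12, d_2 = (209 - 12^2)/13 = 65/13 = 5, a_2 = floor((14 + 12)/5) = 5.
  m_3 = 5*5 - 12 = 13, d_3 = (209 - 13^2)/5 = 40/5 = 8, a_3 = floor((14 + 13)/8) = 3.
  m_4 = 8*3 - 13 = 11, d_4 = (209 - 11^2)/8 = 88/8 = 11, a_4 = floor((14 + 11)/11) = 2.
  m_5 = 11*2 - 11 = 11, d_5 = (209 - 11^2)/11 = 88/11 = 8, a_5 = floor((14 + 11)/8) = 3.
  m_6 = 8*3 - 11 = 13, d_6 = (209 - 13^2)/8 = 40/8 = 5, a_6 = floor((14 + 13)/5) = 5.
  m_7 = 5*5 - 13 = 12, d_7 = (209 - 12^2)/5 = 65/5 = 13, a_7 = floor((14 + 12)/13) = 2.
  m_8 = 13*2 - 12 = 14, d_8 = (209 - 14^2)/13 = 13/13 = 1, a_8 = floor((14 + 14)/1) = 28.
  m_9 = 1*28 - 14 = 14, d_9 = (209 - 14^2)/1 = 13/1 = 13: (m_9, d_9) = (m_1, d_1) = (14, 13), so from here the quotients repeat a_1, ..., a_8; the period length is 8.
So sqrt(209) = [14; (2, 5, 3, 2, 3, 5, 2, 28)] with period length k = 8.
k is even, so the fundamental solution of x^2 - 209y^2 = 1 is (p_{k-1}, q_{k-1}) = (p_7, q_7); compute convergents through index 7.
Convergents (p_i = a_i*p_{i-1} + p_{i-2}, q_i = a_i*q_{i-1} + q_{i-2} with p_{-2}=0, p_{-1}=1, q_{-2}=1, q_{-1}=0):
  i=0: a_0=14, p_0 = 14*1 + 0 = 14, q_0 = 14*0 + 1 = 1.
  i=1: a_1=2, p_1 = 2*14 + 1 = 29, q_1 = 2*1 + 0 = 2.
  i=2: a_2=5, p_2 = 5*29 + 14 = 159, q_2 = 5*2 + 1 = 11.
  i=3: a_3=3, p_3 = 3*159 + 29 = 506, q_3 = 3*11 + 2 = 35.
  i=4: a_4=2, p_4 = 2*506 + 159 = 1171, q_4 = 2*35 + 11 = 81.
  i=5: a_5=3, p_5 = 3*1171 + 506 = 4019, q_5 = 3*81 + 35 = 278.
  i=6: a_6=5, p_6 = 5*4019 + 1171 = 21266, q_6 = 5*278 + 81 = 1471.
  i=7: a_7=2, p_7 = 2*21266 + 4019 = 46551, q_7 = 2*1471 + 278 = 3220.
Check: 46551^2 - 209*3220^2 = 2166995601 - 2166995600 = 1, so (x, y) = (46551, 3220) solves the equation, and by the theorem it is the least positive solution.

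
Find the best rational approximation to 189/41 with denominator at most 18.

83/18

Expand x = 189/41 as a continued fraction with the Euclidean algorithm:
  189 = 4*41 + 25, so a_0 = 4.
  41 = 1*25 + 16, so a_1 = 1.
  25 = 1*16 + 9, so a_2 = 1.
  16 = 1*9 + 7, so a_3 = 1.
  9 = 1*7 + 2, so a_4 = 1.
  7 = 3*2 + 1, so a_5 = 3.
  2 = 2*1 + 0, so a_6 = 2.
so x = [4; 1, 1, 1, 1, 3, 2].
Convergents (p_i = a_i*p_{i-1} + p_{i-2}, q_i = a_i*q_{i-1} + q_{i-2} with p_{-2}=0, p_{-1}=1, q_{-2}=1, q_{-1}=0), until the denominator exceeds 18:
  i=0: a_0=4, p_0 = 4*1 + 0 = 4, q_0 = 4*0 + 1 = 1.
  i=1: a_1=1, p_1 = 1*4 + 1 = 5, q_1 = 1*1 + 0 = 1.
  i=2: a_2=1, p_2 = 1*5 + 4 = 9, q_2 = 1*1 + 1 = 2.
  i=3: a_3=1, p_3 = 1*9 + 5 = 14, q_3 = 1*2 + 1 = 3.
  i=4: a_4=1, p_4 = 1*14 + 9 = 23, q_4 = 1*3 + 2 = 5.
  i=5: a_5=3, p_5 = 3*23 + 14 = 83, q_5 = 3*5 + 3 = 18.
  i=6: a_6=2, p_6 = 2*83 + 23 = 189, q_6 = 2*18 + 5 = 41.
q_6 = 41 > 18, so the last convergent with denominator <= 18 is p_5/q_5 = 83/18.
The closest fraction with denominator <= 18 is either p_5/q_5 or the intermediate fraction (k*p_5 + p_4)/(k*q_5 + q_4) with the largest k >= 1 whose denominator stays <= 18; these approach x as k grows, and every other convergent or intermediate fraction in range is farther away.
Largest k: floor((18 - q_4)/q_5) = floor((18 - 5)/18) = 0.
Since k = 0, no intermediate fraction beyond p_5/q_5 has denominator <= 18, so the convergent 83/18 is the closest (its error is |189*18 - 83*41|/(41*18) = 1/738).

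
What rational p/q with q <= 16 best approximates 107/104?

Expand x = 107/104 as a continued fraction with the Euclidean algorithm:
  107 = 1*104 + 3, so a_0 = 1.
  104 = 34*3 + 2, so a_1 = 34.
  3 = 1*2 + 1, so a_2 = 1.
  2 = 2*1 + 0, so a_3 = 2.
so x = [1; 34, 1, 2].
Convergents (p_i = a_i*p_{i-1} + p_{i-2}, q_i = a_i*q_{i-1} + q_{i-2} with p_{-2}=0, p_{-1}=1, q_{-2}=1, q_{-1}=0), until the denominator exceeds 16:
  i=0: a_0=1, p_0 = 1*1 + 0 = 1, q_0 = 1*0 + 1 = 1.
  i=1: a_1=34, p_1 = 34*1 + 1 = 35, q_1 = 34*1 + 0 = 34.
q_1 = 34 > 16, so the last convergent with denominator <= 16 is p_0/q_0 = 1/1.
The closest fraction with denominator <= 16 is either p_0/q_0 or the intermediate fraction (k*p_0 + p_{-1})/(k*q_0 + q_{-1}) with the largest k >= 1 whose denominator stays <= 16; these approach x as k grows, and every other convergent or intermediate fraction in range is farther away.
Largest k: floor((16 - q_{-1})/q_0) = floor((16 - 0)/1) = 16 (using the seeds p_{-1} = 1, q_{-1} = 0).
That gives (16*1 + 1)/(16*1 + 0) = 17/16.
Compare the errors: |x - 1/1| = |107*1 - 1*104|/(104*1) = 3/104, and |x - 17/16| = |107*16 - 17*104|/(104*16) = 56/1664.
Cross-multiplying, 3*1664 = 4992 < 5824 = 56*104, so 3/104 is smaller: the convergent 1/1 is closer to x than 17/16.

1/1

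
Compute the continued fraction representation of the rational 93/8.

Run the Euclidean algorithm on 93 and 8; the successive quotients are the partial quotients a_0, a_1, ... (each step inverts the fractional part left over by the previous one):
  93 = 11*8 + 5, so a_0 = 11.
  8 = 1*5 + 3, so a_1 = 1.
  5 = 1*3 + 2, so a_2 = 1.
  3 = 1*2 + 1, so a_3 = 1.
  2 = 2*1 + 0, so a_4 = 2.
The remainder reaches 0 after 5 divisions, so the expansion has 5 partial quotients, read off in order.

[11; 1, 1, 1, 2]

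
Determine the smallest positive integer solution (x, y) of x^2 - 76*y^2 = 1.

First expand sqrt(76) as a continued fraction. With x_i = (sqrt(76) + m_i)/d_i and (m_0, d_0) = (0, 1): a_0 = floor(sqrt(76)) = 8, since 8^2 = 64 <= 76 < 81 = 9^2.
Iterate m_{i+1} = d_i*a_i - m_i, d_{i+1} = (76 - m_{i+1}^2)/d_i, a_{i+1} = floor((a_0 + m_{i+1})/d_{i+1}):
  m_1 = 1*8 - 0 = 8, d_1 = (76 - 8^2)/1 = 12/1 = 12, a_1 = floor((8 + 8)/12) = 1.
  m_2 = 12*1 - 8 = 4, d_2 = (76 - 4^2)/12 = 60/12 = 5, a_2 = floor((8 + 4)/5) = 2.
  m_3 = 5*2 - 4 = 6, d_3 = (76 - 6^2)/5 = 40/5 = 8, a_3 = floor((8 + 6)/8) = 1.
  m_4 = 8*1 - 6 = 2, d_4 = (76 - 2^2)/8 = 72/8 = 9, a_4 = floor((8 + 2)/9) = 1.
  m_5 = 9*1 - 2 = 7, d_5 = (76 - 7^2)/9 = 27/9 = 3, a_5 = floor((8 + 7)/3) = 5.
  m_6 = 3*5 - 7 = 8, d_6 = (76 - 8^2)/3 = 12/3 = 4, a_6 = floor((8 + 8)/4) = 4.
  m_7 = 4*4 - 8 = 8, d_7 = (76 - 8^2)/4 = 12/4 = 3, a_7 = floor((8 + 8)/3) = 5.
  m_8 = 3*5 - 8 = 7, d_8 = (76 - 7^2)/3 = 27/3 = 9, a_8 = floor((8 + 7)/9) = 1.
  m_9 = 9*1 - 7 = 2, d_9 = (76 - 2^2)/9 = 72/9 = 8, a_9 = floor((8 + 2)/8) = 1.
  m_10 = 8*1 - 2 = 6, d_10 = (76 - 6^2)/8 = 40/8 = 5, a_10 = floor((8 + 6)/5) = 2.
  m_11 = 5*2 - 6 = 4, d_11 = (76 - 4^2)/5 = 60/5 = 12, a_11 = floor((8 + 4)/12) = 1.
  m_12 = 12*1 - 4 = 8, d_12 = (76 - 8^2)/12 = 12/12 = 1, a_12 = floor((8 + 8)/1) = 16.
  m_13 = 1*16 - 8 = 8, d_13 = (76 - 8^2)/1 = 12/1 = 12: (m_13, d_13) = (m_1, d_1) = (8, 12), so from here the quotients repeat a_1, ..., a_12; the period length is 12.
So sqrt(76) = [8; (1, 2, 1, 1, 5, 4, 5, 1, 1, 2, 1, 16)] with period length k = 12.
k is even, so the fundamental solution of x^2 - 76y^2 = 1 is (p_{k-1}, q_{k-1}) = (p_11, q_11); compute convergents through index 11.
Convergents (p_i = a_i*p_{i-1} + p_{i-2}, q_i = a_i*q_{i-1} + q_{i-2} with p_{-2}=0, p_{-1}=1, q_{-2}=1, q_{-1}=0):
  i=0: a_0=8, p_0 = 8*1 + 0 = 8, q_0 = 8*0 + 1 = 1.
  i=1: a_1=1, p_1 = 1*8 + 1 = 9, q_1 = 1*1 + 0 = 1.
  i=2: a_2=2, p_2 = 2*9 + 8 = 26, q_2 = 2*1 + 1 = 3.
  i=3: a_3=1, p_3 = 1*26 + 9 = 35, q_3 = 1*3 + 1 = 4.
  i=4: a_4=1, p_4 = 1*35 + 26 = 61, q_4 = 1*4 + 3 = 7.
  i=5: a_5=5, p_5 = 5*61 + 35 = 340, q_5 = 5*7 + 4 = 39.
  i=6: a_6=4, p_6 = 4*340 + 61 = 1421, q_6 = 4*39 + 7 = 163.
  i=7: a_7=5, p_7 = 5*1421 + 340 = 7445, q_7 = 5*163 + 39 = 854.
  i=8: a_8=1, p_8 = 1*7445 + 1421 = 8866, q_8 = 1*854 + 163 = 1017.
  i=9: a_9=1, p_9 = 1*8866 + 7445 = 16311, q_9 = 1*1017 + 854 = 1871.
  i=10: a_10=2, p_10 = 2*16311 + 8866 = 41488, q_10 = 2*1871 + 1017 = 4759.
  i=11: a_11=1, p_11 = 1*41488 + 16311 = 57799, q_11 = 1*4759 + 1871 = 6630.
Check: 57799^2 - 76*6630^2 = 3340724401 - 3340724400 = 1, so (x, y) = (57799, 6630) solves the equation, and by the theorem it is the least positive solution.

(x, y) = (57799, 6630)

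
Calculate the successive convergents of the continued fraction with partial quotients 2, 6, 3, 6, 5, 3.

2/1, 13/6, 41/19, 259/120, 1336/619, 4267/1977

Using the convergent recurrence p_i = a_i*p_{i-1} + p_{i-2}, q_i = a_i*q_{i-1} + q_{i-2} with p_{-2}=0, p_{-1}=1, q_{-2}=1, q_{-1}=0:
  i=0: a_0=2, p_0 = 2*1 + 0 = 2, q_0 = 2*0 + 1 = 1.
  i=1: a_1=6, p_1 = 6*2 + 1 = 13, q_1 = 6*1 + 0 = 6.
  i=2: a_2=3, p_2 = 3*13 + 2 = 41, q_2 = 3*6 + 1 = 19.
  i=3: a_3=6, p_3 = 6*41 + 13 = 259, q_3 = 6*19 + 6 = 120.
  i=4: a_4=5, p_4 = 5*259 + 41 = 1336, q_4 = 5*120 + 19 = 619.
  i=5: a_5=3, p_5 = 3*1336 + 259 = 4267, q_5 = 3*619 + 120 = 1977.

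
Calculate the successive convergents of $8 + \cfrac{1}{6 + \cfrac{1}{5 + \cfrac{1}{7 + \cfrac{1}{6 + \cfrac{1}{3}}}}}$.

8/1, 49/6, 253/31, 1820/223, 11173/1369, 35339/4330

Using the convergent recurrence p_i = a_i*p_{i-1} + p_{i-2}, q_i = a_i*q_{i-1} + q_{i-2} with p_{-2}=0, p_{-1}=1, q_{-2}=1, q_{-1}=0:
  i=0: a_0=8, p_0 = 8*1 + 0 = 8, q_0 = 8*0 + 1 = 1.
  i=1: a_1=6, p_1 = 6*8 + 1 = 49, q_1 = 6*1 + 0 = 6.
  i=2: a_2=5, p_2 = 5*49 + 8 = 253, q_2 = 5*6 + 1 = 31.
  i=3: a_3=7, p_3 = 7*253 + 49 = 1820, q_3 = 7*31 + 6 = 223.
  i=4: a_4=6, p_4 = 6*1820 + 253 = 11173, q_4 = 6*223 + 31 = 1369.
  i=5: a_5=3, p_5 = 3*11173 + 1820 = 35339, q_5 = 3*1369 + 223 = 4330.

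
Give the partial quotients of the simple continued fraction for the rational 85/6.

[14; 6]

Run the Euclidean algorithm on 85 and 6; the successive quotients are the partial quotients a_0, a_1, ... (each step inverts the fractional part left over by the previous one):
  85 = 14*6 + 1, so a_0 = 14.
  6 = 6*1 + 0, so a_1 = 6.
The remainder reaches 0 after 2 divisions, so the expansion has 2 partial quotients, read off in order.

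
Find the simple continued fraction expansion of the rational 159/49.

[3; 4, 12]

Run the Euclidean algorithm on 159 and 49; the successive quotients are the partial quotients a_0, a_1, ... (each step inverts the fractional part left over by the previous one):
  159 = 3*49 + 12, so a_0 = 3.
  49 = 4*12 + 1, so a_1 = 4.
  12 = 12*1 + 0, so a_2 = 12.
The remainder reaches 0 after 3 divisions, so the expansion has 3 partial quotients, read off in order.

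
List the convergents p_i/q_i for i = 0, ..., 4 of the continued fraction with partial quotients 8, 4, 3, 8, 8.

Using the convergent recurrence p_i = a_i*p_{i-1} + p_{i-2}, q_i = a_i*q_{i-1} + q_{i-2} with p_{-2}=0, p_{-1}=1, q_{-2}=1, q_{-1}=0:
  i=0: a_0=8, p_0 = 8*1 + 0 = 8, q_0 = 8*0 + 1 = 1.
  i=1: a_1=4, p_1 = 4*8 + 1 = 33, q_1 = 4*1 + 0 = 4.
  i=2: a_2=3, p_2 = 3*33 + 8 = 107, q_2 = 3*4 + 1 = 13.
  i=3: a_3=8, p_3 = 8*107 + 33 = 889, q_3 = 8*13 + 4 = 108.
  i=4: a_4=8, p_4 = 8*889 + 107 = 7219, q_4 = 8*108 + 13 = 877.

8/1, 33/4, 107/13, 889/108, 7219/877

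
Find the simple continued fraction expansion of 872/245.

Run the Euclidean algorithm on 872 and 245; the successive quotients are the partial quotients a_0, a_1, ... (each step inverts the fractional part left over by the previous one):
  872 = 3*245 + 137, so a_0 = 3.
  245 = 1*137 + 108, so a_1 = 1.
  137 = 1*108 + 29, so a_2 = 1.
  108 = 3*29 + 21, so a_3 = 3.
  29 = 1*21 + 8, so a_4 = 1.
  21 = 2*8 + 5, so a_5 = 2.
  8 = 1*5 + 3, so a_6 = 1.
  5 = 1*3 + 2, so a_7 = 1.
  3 = 1*2 + 1, so a_8 = 1.
  2 = 2*1 + 0, so a_9 = 2.
The remainder reaches 0 after 10 divisions, so the expansion has 10 partial quotients, read off in order.

[3; 1, 1, 3, 1, 2, 1, 1, 1, 2]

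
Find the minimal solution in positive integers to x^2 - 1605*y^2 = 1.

(x, y) = (641, 16)

First expand sqrt(1605) as a continued fraction. With x_i = (sqrt(1605) + m_i)/d_i and (m_0, d_0) = (0, 1): a_0 = floor(sqrt(1605)) = 40, since 40^2 = 1600 <= 1605 < 1681 = 41^2.
Iterate m_{i+1} = d_i*a_i - m_i, d_{i+1} = (1605 - m_{i+1}^2)/d_i, a_{i+1} = floor((a_0 + m_{i+1})/d_{i+1}):
  m_1 = 1*40 - 0 = 40, d_1 = (1605 - 40^2)/1 = 5/1 = 5, a_1 = floor((40 + 40)/5) = 16.
  m_2 = 5*16 - 40 = 40, d_2 = (1605 - 40^2)/5 = 5/5 = 1, a_2 = floor((40 + 40)/1) = 80.
  m_3 = 1*80 - 40 = 40, d_3 = (1605 - 40^2)/1 = 5/1 = 5: (m_3, d_3) = (m_1, d_1) = (40, 5), so from here the quotients repeat a_1, a_2; the period length is 2.
So sqrt(1605) = [40; (16, 80)] with period length k = 2.
k is even, so the fundamental solution of x^2 - 1605y^2 = 1 is (p_{k-1}, q_{k-1}) = (p_1, q_1); compute convergents through index 1.
Convergents (p_i = a_i*p_{i-1} + p_{i-2}, q_i = a_i*q_{i-1} + q_{i-2} with p_{-2}=0, p_{-1}=1, q_{-2}=1, q_{-1}=0):
  i=0: a_0=40, p_0 = 40*1 + 0 = 40, q_0 = 40*0 + 1 = 1.
  i=1: a_1=16, p_1 = 16*40 + 1 = 641, q_1 = 16*1 + 0 = 16.
Check: 641^2 - 1605*16^2 = 410881 - 410880 = 1, so (x, y) = (641, 16) solves the equation, and by the theorem it is the least positive solution.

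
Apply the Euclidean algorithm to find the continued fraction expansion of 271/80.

Run the Euclidean algorithm on 271 and 80; the successive quotients are the partial quotients a_0, a_1, ... (each step inverts the fractional part left over by the previous one):
  271 = 3*80 + 31, so a_0 = 3.
  80 = 2*31 + 18, so a_1 = 2.
  31 = 1*18 + 13, so a_2 = 1.
  18 = 1*13 + 5, so a_3 = 1.
  13 = 2*5 + 3, so a_4 = 2.
  5 = 1*3 + 2, so a_5 = 1.
  3 = 1*2 + 1, so a_6 = 1.
  2 = 2*1 + 0, so a_7 = 2.
The remainder reaches 0 after 8 divisions, so the expansion has 8 partial quotients, read off in order.

[3; 2, 1, 1, 2, 1, 1, 2]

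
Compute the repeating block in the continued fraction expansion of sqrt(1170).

Write x_i = (sqrt(1170) + m_i)/d_i with (m_0, d_0) = (0, 1). a_0 = floor(sqrt(1170)) = 34, since 34^2 = 1156 <= 1170 < 1225 = 35^2.
Iterate m_{i+1} = d_i*a_i - m_i, d_{i+1} = (1170 - m_{i+1}^2)/d_i, a_{i+1} = floor((a_0 + m_{i+1})/d_{i+1}):
  m_1 = 1*34 - 0 = 34, d_1 = (1170 - 34^2)/1 = 14/1 = 14, a_1 = floor((34 + 34)/14) = 4.
  m_2 = 14*4 - 34 = 22, d_2 = (1170 - 22^2)/14 = 686/14 = 49, a_2 = floor((34 + 22)/49) = 1.
  m_3 = 49*1 - 22 = 27, d_3 = (1170 - 27^2)/49 = 441/49 = 9, a_3 = floor((34 + 27)/9) = 6.
  m_4 = 9*6 - 27 = 27, d_4 = (1170 - 27^2)/9 = 441/9 = 49, a_4 = floor((34 + 27)/49) = 1.
  m_5 = 49*1 - 27 = 22, d_5 = (1170 - 22^2)/49 = 686/49 = 14, a_5 = floor((34 + 22)/14) = 4.
  m_6 = 14*4 - 22 = 34, d_6 = (1170 - 34^2)/14 = 14/14 = 1, a_6 = floor((34 + 34)/1) = 68.
  m_7 = 1*68 - 34 = 34, d_7 = (1170 - 34^2)/1 = 14/1 = 14: (m_7, d_7) = (m_1, d_1) = (34, 14), so from here the quotients repeat a_1, ..., a_6; the period length is 6.
Hence the expansion of sqrt(1170) is a_0 = 34 followed by the repeating block 4, 1, 6, 1, 4, 68 (period 6).

[34; (4, 1, 6, 1, 4, 68)]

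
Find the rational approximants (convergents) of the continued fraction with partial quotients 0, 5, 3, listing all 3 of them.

0/1, 1/5, 3/16

Using the convergent recurrence p_i = a_i*p_{i-1} + p_{i-2}, q_i = a_i*q_{i-1} + q_{i-2} with p_{-2}=0, p_{-1}=1, q_{-2}=1, q_{-1}=0:
  i=0: a_0=0, p_0 = 0*1 + 0 = 0, q_0 = 0*0 + 1 = 1.
  i=1: a_1=5, p_1 = 5*0 + 1 = 1, q_1 = 5*1 + 0 = 5.
  i=2: a_2=3, p_2 = 3*1 + 0 = 3, q_2 = 3*5 + 1 = 16.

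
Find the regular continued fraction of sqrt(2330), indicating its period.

Write x_i = (sqrt(2330) + m_i)/d_i with (m_0, d_0) = (0, 1). a_0 = floor(sqrt(2330)) = 48, since 48^2 = 2304 <= 2330 < 2401 = 49^2.
Iterate m_{i+1} = d_i*a_i - m_i, d_{i+1} = (2330 - m_{i+1}^2)/d_i, a_{i+1} = floor((a_0 + m_{i+1})/d_{i+1}):
  m_1 = 1*48 - 0 = 48, d_1 = (2330 - 48^2)/1 = 26/1 = 26, a_1 = floor((48 + 48)/26) = 3.
  m_2 = 26*3 - 48 = 30, d_2 = (2330 - 30^2)/26 = 1430/26 = 55, a_2 = floor((48 + 30)/55) = 1.
  m_3 = 55*1 - 30 = 25, d_3 = (2330 - 25^2)/55 = 1705/55 = 31, a_3 = floor((48 + 25)/31) = 2.
  m_4 = 31*2 - 25 = 37, d_4 = (2330 - 37^2)/31 = 961/31 = 31, a_4 = floor((48 + 37)/31) = 2.
  m_5 = 31*2 - 37 = 25, d_5 = (2330 - 25^2)/31 = 1705/31 = 55, a_5 = floor((48 + 25)/55) = 1.
  m_6 = 55*1 - 25 = 30, d_6 = (2330 - 30^2)/55 = 1430/55 = 26, a_6 = floor((48 + 30)/26) = 3.
  m_7 = 26*3 - 30 = 48, d_7 = (2330 - 48^2)/26 = 26/26 = 1, a_7 = floor((48 + 48)/1) = 96.
  m_8 = 1*96 - 48 = 48, d_8 = (2330 - 48^2)/1 = 26/1 = 26: (m_8, d_8) = (m_1, d_1) = (48, 26), so from here the quotients repeat a_1, ..., a_7; the period length is 7.
Hence the expansion of sqrt(2330) is a_0 = 48 followed by the repeating block 3, 1, 2, 2, 1, 3, 96 (period 7).

[48; (3, 1, 2, 2, 1, 3, 96)]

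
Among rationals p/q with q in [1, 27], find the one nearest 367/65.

96/17

Expand x = 367/65 as a continued fraction with the Euclidean algorithm:
  367 = 5*65 + 42, so a_0 = 5.
  65 = 1*42 + 23, so a_1 = 1.
  42 = 1*23 + 19, so a_2 = 1.
  23 = 1*19 + 4, so a_3 = 1.
  19 = 4*4 + 3, so a_4 = 4.
  4 = 1*3 + 1, so a_5 = 1.
  3 = 3*1 + 0, so a_6 = 3.
so x = [5; 1, 1, 1, 4, 1, 3].
Convergents (p_i = a_i*p_{i-1} + p_{i-2}, q_i = a_i*q_{i-1} + q_{i-2} with p_{-2}=0, p_{-1}=1, q_{-2}=1, q_{-1}=0), until the denominator exceeds 27:
  i=0: a_0=5, p_0 = 5*1 + 0 = 5, q_0 = 5*0 + 1 = 1.
  i=1: a_1=1, p_1 = 1*5 + 1 = 6, q_1 = 1*1 + 0 = 1.
  i=2: a_2=1, p_2 = 1*6 + 5 = 11, q_2 = 1*1 + 1 = 2.
  i=3: a_3=1, p_3 = 1*11 + 6 = 17, q_3 = 1*2 + 1 = 3.
  i=4: a_4=4, p_4 = 4*17 + 11 = 79, q_4 = 4*3 + 2 = 14.
  i=5: a_5=1, p_5 = 1*79 + 17 = 96, q_5 = 1*14 + 3 = 17.
  i=6: a_6=3, p_6 = 3*96 + 79 = 367, q_6 = 3*17 + 14 = 65.
q_6 = 65 > 27, so the last convergent with denominator <= 27 is p_5/q_5 = 96/17.
The closest fraction with denominator <= 27 is either p_5/q_5 or the intermediate fraction (k*p_5 + p_4)/(k*q_5 + q_4) with the largest k >= 1 whose denominator stays <= 27; these approach x as k grows, and every other convergent or intermediate fraction in range is farther away.
Largest k: floor((27 - q_4)/q_5) = floor((27 - 14)/17) = 0.
Since k = 0, no intermediate fraction beyond p_5/q_5 has denominator <= 27, so the convergent 96/17 is the closest (its error is |367*17 - 96*65|/(65*17) = 1/1105).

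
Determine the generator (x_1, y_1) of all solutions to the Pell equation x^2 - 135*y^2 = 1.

(x, y) = (244, 21)

First expand sqrt(135) as a continued fraction. With x_i = (sqrt(135) + m_i)/d_i and (m_0, d_0) = (0, 1): a_0 = floor(sqrt(135)) = 11, since 11^2 = 121 <= 135 < 144 = 12^2.
Iterate m_{i+1} = d_i*a_i - m_i, d_{i+1} = (135 - m_{i+1}^2)/d_i, a_{i+1} = floor((a_0 + m_{i+1})/d_{i+1}):
  m_1 = 1*11 - 0 = 11, d_1 = (135 - 11^2)/1 = 14/1 = 14, a_1 = floor((11 + 11)/14) = 1.
  m_2 = 14*1 - 11 = 3, d_2 = (135 - 3^2)/14 = 126/14 = 9, a_2 = floor((11 + 3)/9) = 1.
  m_3 = 9*1 - 3 = 6, d_3 = (135 - 6^2)/9 = 99/9 = 11, a_3 = floor((11 + 6)/11) = 1.
  m_4 = 11*1 - 6 = 5, d_4 = (135 - 5^2)/11 = 110/11 = 10, a_4 = floor((11 + 5)/10) = 1.
  m_5 = 10*1 - 5 = 5, d_5 = (135 - 5^2)/10 = 110/10 = 11, a_5 = floor((11 + 5)/11) = 1.
  m_6 = 11*1 - 5 = 6, d_6 = (135 - 6^2)/11 = 99/11 = 9, a_6 = floor((11 + 6)/9) = 1.
  m_7 = 9*1 - 6 = 3, d_7 = (135 - 3^2)/9 = 126/9 = 14, a_7 = floor((11 + 3)/14) = 1.
  m_8 = 14*1 - 3 = 11, d_8 = (135 - 11^2)/14 = 14/14 = 1, a_8 = floor((11 + 11)/1) = 22.
  m_9 = 1*22 - 11 = 11, d_9 = (135 - 11^2)/1 = 14/1 = 14: (m_9, d_9) = (m_1, d_1) = (11, 14), so from here the quotients repeat a_1, ..., a_8; the period length is 8.
So sqrt(135) = [11; (1, 1, 1, 1, 1, 1, 1, 22)] with period length k = 8.
k is even, so the fundamental solution of x^2 - 135y^2 = 1 is (p_{k-1}, q_{k-1}) = (p_7, q_7); compute convergents through index 7.
Convergents (p_i = a_i*p_{i-1} + p_{i-2}, q_i = a_i*q_{i-1} + q_{i-2} with p_{-2}=0, p_{-1}=1, q_{-2}=1, q_{-1}=0):
  i=0: a_0=11, p_0 = 11*1 + 0 = 11, q_0 = 11*0 + 1 = 1.
  i=1: a_1=1, p_1 = 1*11 + 1 = 12, q_1 = 1*1 + 0 = 1.
  i=2: a_2=1, p_2 = 1*12 + 11 = 23, q_2 = 1*1 + 1 = 2.
  i=3: a_3=1, p_3 = 1*23 + 12 = 35, q_3 = 1*2 + 1 = 3.
  i=4: a_4=1, p_4 = 1*35 + 23 = 58, q_4 = 1*3 + 2 = 5.
  i=5: a_5=1, p_5 = 1*58 + 35 = 93, q_5 = 1*5 + 3 = 8.
  i=6: a_6=1, p_6 = 1*93 + 58 = 151, q_6 = 1*8 + 5 = 13.
  i=7: a_7=1, p_7 = 1*151 + 93 = 244, q_7 = 1*13 + 8 = 21.
Check: 244^2 - 135*21^2 = 59536 - 59535 = 1, so (x, y) = (244, 21) solves the equation, and by the theorem it is the least positive solution.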